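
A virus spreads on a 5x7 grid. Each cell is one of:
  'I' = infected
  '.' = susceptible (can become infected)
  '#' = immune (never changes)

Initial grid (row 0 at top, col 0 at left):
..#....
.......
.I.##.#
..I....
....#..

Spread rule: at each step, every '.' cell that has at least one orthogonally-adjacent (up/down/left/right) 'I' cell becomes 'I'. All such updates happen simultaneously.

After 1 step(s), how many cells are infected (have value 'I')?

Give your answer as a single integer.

Answer: 8

Derivation:
Step 0 (initial): 2 infected
Step 1: +6 new -> 8 infected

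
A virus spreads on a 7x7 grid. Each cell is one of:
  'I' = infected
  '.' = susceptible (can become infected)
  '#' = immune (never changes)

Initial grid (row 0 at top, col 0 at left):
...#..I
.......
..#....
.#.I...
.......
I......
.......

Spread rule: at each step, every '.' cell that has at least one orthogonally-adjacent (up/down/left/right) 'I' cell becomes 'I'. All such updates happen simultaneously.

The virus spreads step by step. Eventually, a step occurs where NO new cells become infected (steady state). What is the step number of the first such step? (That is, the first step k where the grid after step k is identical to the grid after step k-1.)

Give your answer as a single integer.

Step 0 (initial): 3 infected
Step 1: +9 new -> 12 infected
Step 2: +13 new -> 25 infected
Step 3: +9 new -> 34 infected
Step 4: +7 new -> 41 infected
Step 5: +4 new -> 45 infected
Step 6: +1 new -> 46 infected
Step 7: +0 new -> 46 infected

Answer: 7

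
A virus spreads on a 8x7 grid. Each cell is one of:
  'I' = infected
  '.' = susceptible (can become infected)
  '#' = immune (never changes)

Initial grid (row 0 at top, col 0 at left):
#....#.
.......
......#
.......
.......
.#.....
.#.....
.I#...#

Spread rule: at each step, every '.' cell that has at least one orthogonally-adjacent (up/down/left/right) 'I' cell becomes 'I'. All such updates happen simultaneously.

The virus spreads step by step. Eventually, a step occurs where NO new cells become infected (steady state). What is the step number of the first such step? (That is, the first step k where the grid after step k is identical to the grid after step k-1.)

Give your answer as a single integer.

Answer: 15

Derivation:
Step 0 (initial): 1 infected
Step 1: +1 new -> 2 infected
Step 2: +1 new -> 3 infected
Step 3: +1 new -> 4 infected
Step 4: +1 new -> 5 infected
Step 5: +2 new -> 7 infected
Step 6: +3 new -> 10 infected
Step 7: +5 new -> 15 infected
Step 8: +6 new -> 21 infected
Step 9: +7 new -> 28 infected
Step 10: +8 new -> 36 infected
Step 11: +7 new -> 43 infected
Step 12: +4 new -> 47 infected
Step 13: +1 new -> 48 infected
Step 14: +1 new -> 49 infected
Step 15: +0 new -> 49 infected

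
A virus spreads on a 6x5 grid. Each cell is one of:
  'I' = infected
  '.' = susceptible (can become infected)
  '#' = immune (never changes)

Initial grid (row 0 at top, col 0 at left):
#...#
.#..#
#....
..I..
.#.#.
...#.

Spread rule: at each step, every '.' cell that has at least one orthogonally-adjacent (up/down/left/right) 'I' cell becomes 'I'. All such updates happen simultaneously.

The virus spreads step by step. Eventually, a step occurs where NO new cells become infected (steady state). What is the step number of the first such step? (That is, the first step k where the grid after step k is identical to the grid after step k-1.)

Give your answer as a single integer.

Answer: 5

Derivation:
Step 0 (initial): 1 infected
Step 1: +4 new -> 5 infected
Step 2: +6 new -> 11 infected
Step 3: +6 new -> 17 infected
Step 4: +4 new -> 21 infected
Step 5: +0 new -> 21 infected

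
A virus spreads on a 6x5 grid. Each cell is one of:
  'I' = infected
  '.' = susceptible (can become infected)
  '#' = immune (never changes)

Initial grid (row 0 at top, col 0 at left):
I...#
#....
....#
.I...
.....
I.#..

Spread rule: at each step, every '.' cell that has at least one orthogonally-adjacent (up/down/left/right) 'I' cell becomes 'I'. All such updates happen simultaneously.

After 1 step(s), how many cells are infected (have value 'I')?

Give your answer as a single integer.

Answer: 10

Derivation:
Step 0 (initial): 3 infected
Step 1: +7 new -> 10 infected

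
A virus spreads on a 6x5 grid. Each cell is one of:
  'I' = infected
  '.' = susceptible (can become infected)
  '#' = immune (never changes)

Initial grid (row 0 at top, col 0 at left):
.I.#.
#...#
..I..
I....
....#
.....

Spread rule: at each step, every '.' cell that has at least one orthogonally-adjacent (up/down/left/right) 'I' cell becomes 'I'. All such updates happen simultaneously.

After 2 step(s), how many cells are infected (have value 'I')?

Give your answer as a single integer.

Step 0 (initial): 3 infected
Step 1: +10 new -> 13 infected
Step 2: +6 new -> 19 infected

Answer: 19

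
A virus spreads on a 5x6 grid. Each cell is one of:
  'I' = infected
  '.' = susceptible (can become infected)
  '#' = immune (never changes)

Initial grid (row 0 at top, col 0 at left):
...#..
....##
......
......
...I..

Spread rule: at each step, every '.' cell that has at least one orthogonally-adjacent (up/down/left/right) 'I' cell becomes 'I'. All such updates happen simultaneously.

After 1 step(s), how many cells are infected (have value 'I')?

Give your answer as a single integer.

Step 0 (initial): 1 infected
Step 1: +3 new -> 4 infected

Answer: 4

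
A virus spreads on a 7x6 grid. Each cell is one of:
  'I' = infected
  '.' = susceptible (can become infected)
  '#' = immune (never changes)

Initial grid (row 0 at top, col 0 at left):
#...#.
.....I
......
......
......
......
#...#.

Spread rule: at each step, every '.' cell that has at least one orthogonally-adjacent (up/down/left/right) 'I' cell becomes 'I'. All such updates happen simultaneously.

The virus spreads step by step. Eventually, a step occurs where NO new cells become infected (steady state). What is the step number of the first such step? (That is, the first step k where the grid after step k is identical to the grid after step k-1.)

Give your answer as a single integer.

Answer: 10

Derivation:
Step 0 (initial): 1 infected
Step 1: +3 new -> 4 infected
Step 2: +3 new -> 7 infected
Step 3: +5 new -> 12 infected
Step 4: +6 new -> 18 infected
Step 5: +7 new -> 25 infected
Step 6: +4 new -> 29 infected
Step 7: +4 new -> 33 infected
Step 8: +3 new -> 36 infected
Step 9: +2 new -> 38 infected
Step 10: +0 new -> 38 infected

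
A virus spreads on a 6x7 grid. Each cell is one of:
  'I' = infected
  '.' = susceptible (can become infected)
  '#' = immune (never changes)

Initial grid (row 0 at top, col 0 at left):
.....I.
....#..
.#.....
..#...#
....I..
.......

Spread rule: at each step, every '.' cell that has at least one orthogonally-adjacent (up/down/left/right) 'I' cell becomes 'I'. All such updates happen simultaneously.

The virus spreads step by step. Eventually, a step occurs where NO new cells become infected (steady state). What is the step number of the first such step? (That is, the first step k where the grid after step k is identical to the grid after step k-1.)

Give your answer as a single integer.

Step 0 (initial): 2 infected
Step 1: +7 new -> 9 infected
Step 2: +10 new -> 19 infected
Step 3: +7 new -> 26 infected
Step 4: +6 new -> 32 infected
Step 5: +4 new -> 36 infected
Step 6: +2 new -> 38 infected
Step 7: +0 new -> 38 infected

Answer: 7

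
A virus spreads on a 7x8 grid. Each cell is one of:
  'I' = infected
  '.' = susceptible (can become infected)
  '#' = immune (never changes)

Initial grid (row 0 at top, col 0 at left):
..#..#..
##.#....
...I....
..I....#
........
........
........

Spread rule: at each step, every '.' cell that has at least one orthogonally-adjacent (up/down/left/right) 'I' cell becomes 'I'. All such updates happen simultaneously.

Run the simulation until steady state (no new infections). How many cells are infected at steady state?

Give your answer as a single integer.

Answer: 48

Derivation:
Step 0 (initial): 2 infected
Step 1: +5 new -> 7 infected
Step 2: +9 new -> 16 infected
Step 3: +10 new -> 26 infected
Step 4: +9 new -> 35 infected
Step 5: +6 new -> 41 infected
Step 6: +4 new -> 45 infected
Step 7: +2 new -> 47 infected
Step 8: +1 new -> 48 infected
Step 9: +0 new -> 48 infected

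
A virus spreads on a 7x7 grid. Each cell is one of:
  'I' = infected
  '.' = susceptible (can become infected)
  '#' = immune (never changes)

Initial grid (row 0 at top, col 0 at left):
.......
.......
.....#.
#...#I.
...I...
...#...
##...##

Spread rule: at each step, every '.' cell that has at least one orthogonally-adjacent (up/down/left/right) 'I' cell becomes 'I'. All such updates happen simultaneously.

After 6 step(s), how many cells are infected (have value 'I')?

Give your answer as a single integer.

Answer: 40

Derivation:
Step 0 (initial): 2 infected
Step 1: +5 new -> 7 infected
Step 2: +8 new -> 15 infected
Step 3: +10 new -> 25 infected
Step 4: +8 new -> 33 infected
Step 5: +5 new -> 38 infected
Step 6: +2 new -> 40 infected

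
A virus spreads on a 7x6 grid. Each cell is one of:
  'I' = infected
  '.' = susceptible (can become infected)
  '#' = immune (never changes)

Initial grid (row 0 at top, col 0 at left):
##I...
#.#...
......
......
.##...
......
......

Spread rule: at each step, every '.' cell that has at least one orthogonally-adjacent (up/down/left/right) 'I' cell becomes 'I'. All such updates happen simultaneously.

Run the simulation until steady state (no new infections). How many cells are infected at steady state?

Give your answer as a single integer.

Answer: 36

Derivation:
Step 0 (initial): 1 infected
Step 1: +1 new -> 2 infected
Step 2: +2 new -> 4 infected
Step 3: +3 new -> 7 infected
Step 4: +4 new -> 11 infected
Step 5: +5 new -> 16 infected
Step 6: +6 new -> 22 infected
Step 7: +5 new -> 27 infected
Step 8: +5 new -> 32 infected
Step 9: +3 new -> 35 infected
Step 10: +1 new -> 36 infected
Step 11: +0 new -> 36 infected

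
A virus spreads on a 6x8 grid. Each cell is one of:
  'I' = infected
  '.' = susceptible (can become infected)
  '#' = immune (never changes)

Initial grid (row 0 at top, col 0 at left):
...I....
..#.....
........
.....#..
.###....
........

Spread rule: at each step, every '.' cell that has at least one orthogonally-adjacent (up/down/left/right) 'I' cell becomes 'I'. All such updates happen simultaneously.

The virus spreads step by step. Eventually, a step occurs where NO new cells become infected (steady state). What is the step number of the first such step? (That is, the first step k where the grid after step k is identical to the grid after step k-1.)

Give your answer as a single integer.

Step 0 (initial): 1 infected
Step 1: +3 new -> 4 infected
Step 2: +4 new -> 8 infected
Step 3: +7 new -> 15 infected
Step 4: +7 new -> 22 infected
Step 5: +5 new -> 27 infected
Step 6: +5 new -> 32 infected
Step 7: +5 new -> 37 infected
Step 8: +4 new -> 41 infected
Step 9: +2 new -> 43 infected
Step 10: +0 new -> 43 infected

Answer: 10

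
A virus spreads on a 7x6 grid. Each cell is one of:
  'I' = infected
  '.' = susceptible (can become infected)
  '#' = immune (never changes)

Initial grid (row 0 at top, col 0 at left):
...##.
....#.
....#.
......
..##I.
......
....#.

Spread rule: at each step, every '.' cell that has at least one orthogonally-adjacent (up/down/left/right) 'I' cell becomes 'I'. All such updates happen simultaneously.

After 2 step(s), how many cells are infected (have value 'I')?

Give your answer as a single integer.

Step 0 (initial): 1 infected
Step 1: +3 new -> 4 infected
Step 2: +4 new -> 8 infected

Answer: 8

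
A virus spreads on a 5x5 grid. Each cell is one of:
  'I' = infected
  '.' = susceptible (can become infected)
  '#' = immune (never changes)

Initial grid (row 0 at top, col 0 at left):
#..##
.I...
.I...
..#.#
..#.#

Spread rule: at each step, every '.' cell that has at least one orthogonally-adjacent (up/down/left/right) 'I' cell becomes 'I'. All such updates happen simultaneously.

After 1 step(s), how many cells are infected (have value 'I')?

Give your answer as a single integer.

Step 0 (initial): 2 infected
Step 1: +6 new -> 8 infected

Answer: 8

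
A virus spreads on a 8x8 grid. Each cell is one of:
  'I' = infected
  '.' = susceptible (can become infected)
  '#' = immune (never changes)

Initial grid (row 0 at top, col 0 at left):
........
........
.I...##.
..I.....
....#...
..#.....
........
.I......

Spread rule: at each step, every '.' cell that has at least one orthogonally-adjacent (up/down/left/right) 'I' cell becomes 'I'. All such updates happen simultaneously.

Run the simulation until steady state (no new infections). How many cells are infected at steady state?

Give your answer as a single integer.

Answer: 60

Derivation:
Step 0 (initial): 3 infected
Step 1: +9 new -> 12 infected
Step 2: +12 new -> 24 infected
Step 3: +10 new -> 34 infected
Step 4: +7 new -> 41 infected
Step 5: +7 new -> 48 infected
Step 6: +7 new -> 55 infected
Step 7: +4 new -> 59 infected
Step 8: +1 new -> 60 infected
Step 9: +0 new -> 60 infected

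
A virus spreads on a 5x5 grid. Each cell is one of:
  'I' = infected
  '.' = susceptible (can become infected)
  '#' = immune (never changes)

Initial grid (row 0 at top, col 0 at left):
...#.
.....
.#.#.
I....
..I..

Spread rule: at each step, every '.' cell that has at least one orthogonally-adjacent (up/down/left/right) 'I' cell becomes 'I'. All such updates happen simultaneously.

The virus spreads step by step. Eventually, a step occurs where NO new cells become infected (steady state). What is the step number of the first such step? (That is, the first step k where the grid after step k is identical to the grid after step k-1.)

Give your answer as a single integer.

Step 0 (initial): 2 infected
Step 1: +6 new -> 8 infected
Step 2: +4 new -> 12 infected
Step 3: +4 new -> 16 infected
Step 4: +4 new -> 20 infected
Step 5: +1 new -> 21 infected
Step 6: +1 new -> 22 infected
Step 7: +0 new -> 22 infected

Answer: 7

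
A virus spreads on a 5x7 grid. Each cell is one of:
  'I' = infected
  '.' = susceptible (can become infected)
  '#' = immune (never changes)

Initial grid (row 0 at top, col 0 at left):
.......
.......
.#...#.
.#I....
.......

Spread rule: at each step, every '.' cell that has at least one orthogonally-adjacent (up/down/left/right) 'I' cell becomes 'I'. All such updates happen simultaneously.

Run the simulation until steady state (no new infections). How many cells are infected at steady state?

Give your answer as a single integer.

Step 0 (initial): 1 infected
Step 1: +3 new -> 4 infected
Step 2: +5 new -> 9 infected
Step 3: +7 new -> 16 infected
Step 4: +7 new -> 23 infected
Step 5: +6 new -> 29 infected
Step 6: +2 new -> 31 infected
Step 7: +1 new -> 32 infected
Step 8: +0 new -> 32 infected

Answer: 32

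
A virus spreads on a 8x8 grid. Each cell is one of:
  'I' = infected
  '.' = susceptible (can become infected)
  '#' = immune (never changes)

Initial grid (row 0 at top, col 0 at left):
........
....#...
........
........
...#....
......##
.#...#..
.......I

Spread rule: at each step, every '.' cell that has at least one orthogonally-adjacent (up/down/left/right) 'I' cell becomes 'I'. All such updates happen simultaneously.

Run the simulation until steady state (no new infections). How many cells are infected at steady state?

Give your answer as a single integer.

Step 0 (initial): 1 infected
Step 1: +2 new -> 3 infected
Step 2: +2 new -> 5 infected
Step 3: +1 new -> 6 infected
Step 4: +2 new -> 8 infected
Step 5: +3 new -> 11 infected
Step 6: +5 new -> 16 infected
Step 7: +4 new -> 20 infected
Step 8: +7 new -> 27 infected
Step 9: +7 new -> 34 infected
Step 10: +7 new -> 41 infected
Step 11: +7 new -> 48 infected
Step 12: +6 new -> 54 infected
Step 13: +3 new -> 57 infected
Step 14: +1 new -> 58 infected
Step 15: +0 new -> 58 infected

Answer: 58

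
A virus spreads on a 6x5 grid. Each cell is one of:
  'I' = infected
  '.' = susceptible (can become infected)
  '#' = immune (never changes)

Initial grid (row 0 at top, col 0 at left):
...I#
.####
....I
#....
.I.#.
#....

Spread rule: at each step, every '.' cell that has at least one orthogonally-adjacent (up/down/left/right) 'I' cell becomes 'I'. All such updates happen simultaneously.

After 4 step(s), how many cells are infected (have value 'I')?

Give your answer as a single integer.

Answer: 22

Derivation:
Step 0 (initial): 3 infected
Step 1: +7 new -> 10 infected
Step 2: +7 new -> 17 infected
Step 3: +4 new -> 21 infected
Step 4: +1 new -> 22 infected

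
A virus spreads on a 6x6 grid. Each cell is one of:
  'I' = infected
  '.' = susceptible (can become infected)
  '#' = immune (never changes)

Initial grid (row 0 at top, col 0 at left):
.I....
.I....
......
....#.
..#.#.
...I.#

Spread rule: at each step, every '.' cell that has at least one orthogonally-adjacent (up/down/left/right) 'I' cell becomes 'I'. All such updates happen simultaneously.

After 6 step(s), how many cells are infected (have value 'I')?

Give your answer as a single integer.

Step 0 (initial): 3 infected
Step 1: +8 new -> 11 infected
Step 2: +7 new -> 18 infected
Step 3: +7 new -> 25 infected
Step 4: +4 new -> 29 infected
Step 5: +1 new -> 30 infected
Step 6: +1 new -> 31 infected

Answer: 31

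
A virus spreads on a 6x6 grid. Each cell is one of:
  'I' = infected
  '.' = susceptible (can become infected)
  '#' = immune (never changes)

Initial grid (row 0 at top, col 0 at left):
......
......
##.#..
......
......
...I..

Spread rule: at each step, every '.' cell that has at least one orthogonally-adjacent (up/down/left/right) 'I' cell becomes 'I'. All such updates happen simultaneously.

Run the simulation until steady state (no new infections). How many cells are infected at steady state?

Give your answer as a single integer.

Step 0 (initial): 1 infected
Step 1: +3 new -> 4 infected
Step 2: +5 new -> 9 infected
Step 3: +5 new -> 14 infected
Step 4: +5 new -> 19 infected
Step 5: +4 new -> 23 infected
Step 6: +5 new -> 28 infected
Step 7: +4 new -> 32 infected
Step 8: +1 new -> 33 infected
Step 9: +0 new -> 33 infected

Answer: 33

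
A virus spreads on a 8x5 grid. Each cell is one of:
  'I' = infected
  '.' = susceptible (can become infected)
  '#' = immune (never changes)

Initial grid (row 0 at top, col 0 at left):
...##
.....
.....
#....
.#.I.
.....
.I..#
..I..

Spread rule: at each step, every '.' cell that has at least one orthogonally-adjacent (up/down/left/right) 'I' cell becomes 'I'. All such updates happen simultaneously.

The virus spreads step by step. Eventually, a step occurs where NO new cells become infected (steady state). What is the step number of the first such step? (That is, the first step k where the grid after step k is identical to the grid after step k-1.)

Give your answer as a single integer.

Step 0 (initial): 3 infected
Step 1: +9 new -> 12 infected
Step 2: +9 new -> 21 infected
Step 3: +5 new -> 26 infected
Step 4: +3 new -> 29 infected
Step 5: +3 new -> 32 infected
Step 6: +2 new -> 34 infected
Step 7: +1 new -> 35 infected
Step 8: +0 new -> 35 infected

Answer: 8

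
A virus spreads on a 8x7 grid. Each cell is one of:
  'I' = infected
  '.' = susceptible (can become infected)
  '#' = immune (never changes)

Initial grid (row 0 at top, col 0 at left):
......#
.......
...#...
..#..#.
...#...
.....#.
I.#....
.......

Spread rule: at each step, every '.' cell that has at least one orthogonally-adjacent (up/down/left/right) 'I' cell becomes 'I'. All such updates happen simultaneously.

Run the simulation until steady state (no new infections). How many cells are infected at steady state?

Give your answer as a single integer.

Step 0 (initial): 1 infected
Step 1: +3 new -> 4 infected
Step 2: +3 new -> 7 infected
Step 3: +4 new -> 11 infected
Step 4: +5 new -> 16 infected
Step 5: +5 new -> 21 infected
Step 6: +6 new -> 27 infected
Step 7: +6 new -> 33 infected
Step 8: +6 new -> 39 infected
Step 9: +5 new -> 44 infected
Step 10: +3 new -> 47 infected
Step 11: +2 new -> 49 infected
Step 12: +0 new -> 49 infected

Answer: 49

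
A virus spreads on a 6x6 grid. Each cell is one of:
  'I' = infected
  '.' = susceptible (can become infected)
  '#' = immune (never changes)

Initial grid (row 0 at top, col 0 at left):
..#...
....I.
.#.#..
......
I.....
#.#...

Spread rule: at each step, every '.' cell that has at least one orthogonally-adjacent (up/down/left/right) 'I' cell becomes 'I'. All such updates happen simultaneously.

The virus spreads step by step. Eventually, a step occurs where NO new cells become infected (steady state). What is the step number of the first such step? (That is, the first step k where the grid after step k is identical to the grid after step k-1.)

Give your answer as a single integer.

Answer: 6

Derivation:
Step 0 (initial): 2 infected
Step 1: +6 new -> 8 infected
Step 2: +9 new -> 17 infected
Step 3: +8 new -> 25 infected
Step 4: +5 new -> 30 infected
Step 5: +1 new -> 31 infected
Step 6: +0 new -> 31 infected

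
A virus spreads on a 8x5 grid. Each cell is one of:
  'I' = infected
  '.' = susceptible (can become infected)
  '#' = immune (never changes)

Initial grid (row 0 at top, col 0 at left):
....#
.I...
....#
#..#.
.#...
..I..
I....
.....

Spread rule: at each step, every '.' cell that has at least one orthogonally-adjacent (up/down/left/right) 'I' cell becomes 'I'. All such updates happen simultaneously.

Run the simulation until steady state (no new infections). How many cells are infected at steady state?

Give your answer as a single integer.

Step 0 (initial): 3 infected
Step 1: +11 new -> 14 infected
Step 2: +13 new -> 27 infected
Step 3: +6 new -> 33 infected
Step 4: +2 new -> 35 infected
Step 5: +0 new -> 35 infected

Answer: 35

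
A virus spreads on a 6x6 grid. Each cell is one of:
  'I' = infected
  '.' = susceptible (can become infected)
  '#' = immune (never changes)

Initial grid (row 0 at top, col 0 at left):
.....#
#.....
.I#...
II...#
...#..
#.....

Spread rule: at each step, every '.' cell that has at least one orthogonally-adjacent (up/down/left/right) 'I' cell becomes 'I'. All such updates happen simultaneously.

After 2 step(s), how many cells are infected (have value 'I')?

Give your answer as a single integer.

Step 0 (initial): 3 infected
Step 1: +5 new -> 8 infected
Step 2: +5 new -> 13 infected

Answer: 13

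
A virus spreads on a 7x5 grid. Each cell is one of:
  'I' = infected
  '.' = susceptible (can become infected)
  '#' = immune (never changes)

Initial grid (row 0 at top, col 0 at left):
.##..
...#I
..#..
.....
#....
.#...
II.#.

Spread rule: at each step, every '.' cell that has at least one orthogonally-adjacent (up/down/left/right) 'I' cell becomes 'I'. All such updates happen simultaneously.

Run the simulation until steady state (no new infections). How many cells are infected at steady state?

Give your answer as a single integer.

Answer: 28

Derivation:
Step 0 (initial): 3 infected
Step 1: +4 new -> 7 infected
Step 2: +4 new -> 11 infected
Step 3: +4 new -> 15 infected
Step 4: +4 new -> 19 infected
Step 5: +2 new -> 21 infected
Step 6: +2 new -> 23 infected
Step 7: +2 new -> 25 infected
Step 8: +2 new -> 27 infected
Step 9: +1 new -> 28 infected
Step 10: +0 new -> 28 infected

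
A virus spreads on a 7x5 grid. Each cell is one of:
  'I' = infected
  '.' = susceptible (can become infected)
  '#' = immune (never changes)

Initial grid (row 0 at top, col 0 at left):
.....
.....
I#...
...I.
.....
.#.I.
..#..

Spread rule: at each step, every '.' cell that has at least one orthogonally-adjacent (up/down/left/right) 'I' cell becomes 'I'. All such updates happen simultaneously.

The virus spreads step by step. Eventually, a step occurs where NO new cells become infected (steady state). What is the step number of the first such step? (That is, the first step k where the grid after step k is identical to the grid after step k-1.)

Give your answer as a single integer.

Step 0 (initial): 3 infected
Step 1: +9 new -> 12 infected
Step 2: +10 new -> 22 infected
Step 3: +6 new -> 28 infected
Step 4: +3 new -> 31 infected
Step 5: +1 new -> 32 infected
Step 6: +0 new -> 32 infected

Answer: 6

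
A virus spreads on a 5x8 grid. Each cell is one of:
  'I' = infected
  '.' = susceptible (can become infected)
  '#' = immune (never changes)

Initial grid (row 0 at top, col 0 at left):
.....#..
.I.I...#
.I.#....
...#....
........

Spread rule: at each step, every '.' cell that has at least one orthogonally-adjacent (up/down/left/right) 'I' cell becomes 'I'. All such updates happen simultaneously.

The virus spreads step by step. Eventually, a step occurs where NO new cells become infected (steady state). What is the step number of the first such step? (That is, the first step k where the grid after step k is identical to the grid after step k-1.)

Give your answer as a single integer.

Step 0 (initial): 3 infected
Step 1: +8 new -> 11 infected
Step 2: +8 new -> 19 infected
Step 3: +5 new -> 24 infected
Step 4: +5 new -> 29 infected
Step 5: +4 new -> 33 infected
Step 6: +2 new -> 35 infected
Step 7: +1 new -> 36 infected
Step 8: +0 new -> 36 infected

Answer: 8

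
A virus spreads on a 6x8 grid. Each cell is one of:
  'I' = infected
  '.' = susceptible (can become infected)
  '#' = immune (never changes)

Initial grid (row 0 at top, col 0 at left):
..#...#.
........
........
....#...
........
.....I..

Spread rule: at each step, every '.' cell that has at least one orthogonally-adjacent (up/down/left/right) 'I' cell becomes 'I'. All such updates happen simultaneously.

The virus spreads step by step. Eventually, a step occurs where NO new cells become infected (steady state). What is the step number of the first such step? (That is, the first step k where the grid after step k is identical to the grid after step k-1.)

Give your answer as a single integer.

Answer: 11

Derivation:
Step 0 (initial): 1 infected
Step 1: +3 new -> 4 infected
Step 2: +5 new -> 9 infected
Step 3: +5 new -> 14 infected
Step 4: +7 new -> 21 infected
Step 5: +8 new -> 29 infected
Step 6: +6 new -> 35 infected
Step 7: +5 new -> 40 infected
Step 8: +2 new -> 42 infected
Step 9: +2 new -> 44 infected
Step 10: +1 new -> 45 infected
Step 11: +0 new -> 45 infected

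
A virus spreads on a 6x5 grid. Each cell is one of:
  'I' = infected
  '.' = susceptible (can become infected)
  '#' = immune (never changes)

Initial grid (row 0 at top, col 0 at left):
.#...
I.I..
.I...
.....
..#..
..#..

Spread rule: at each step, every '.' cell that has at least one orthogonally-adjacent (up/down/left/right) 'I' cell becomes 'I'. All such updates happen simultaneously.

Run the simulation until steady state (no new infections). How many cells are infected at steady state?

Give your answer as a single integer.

Answer: 27

Derivation:
Step 0 (initial): 3 infected
Step 1: +7 new -> 10 infected
Step 2: +6 new -> 16 infected
Step 3: +5 new -> 21 infected
Step 4: +3 new -> 24 infected
Step 5: +2 new -> 26 infected
Step 6: +1 new -> 27 infected
Step 7: +0 new -> 27 infected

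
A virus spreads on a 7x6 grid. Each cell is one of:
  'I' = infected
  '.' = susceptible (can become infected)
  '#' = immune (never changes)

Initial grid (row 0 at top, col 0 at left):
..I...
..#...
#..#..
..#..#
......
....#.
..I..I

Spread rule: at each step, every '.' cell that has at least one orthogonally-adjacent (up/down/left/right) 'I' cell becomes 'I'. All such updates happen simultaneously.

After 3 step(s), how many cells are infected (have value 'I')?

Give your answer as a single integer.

Answer: 27

Derivation:
Step 0 (initial): 3 infected
Step 1: +7 new -> 10 infected
Step 2: +9 new -> 19 infected
Step 3: +8 new -> 27 infected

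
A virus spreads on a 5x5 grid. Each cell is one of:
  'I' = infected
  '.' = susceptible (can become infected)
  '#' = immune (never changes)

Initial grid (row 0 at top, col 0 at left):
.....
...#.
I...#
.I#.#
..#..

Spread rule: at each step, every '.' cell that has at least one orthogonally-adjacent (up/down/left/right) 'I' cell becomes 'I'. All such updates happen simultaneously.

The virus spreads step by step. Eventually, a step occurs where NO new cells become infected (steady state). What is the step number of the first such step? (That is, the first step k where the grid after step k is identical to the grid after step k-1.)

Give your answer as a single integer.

Step 0 (initial): 2 infected
Step 1: +4 new -> 6 infected
Step 2: +4 new -> 10 infected
Step 3: +3 new -> 13 infected
Step 4: +2 new -> 15 infected
Step 5: +2 new -> 17 infected
Step 6: +2 new -> 19 infected
Step 7: +1 new -> 20 infected
Step 8: +0 new -> 20 infected

Answer: 8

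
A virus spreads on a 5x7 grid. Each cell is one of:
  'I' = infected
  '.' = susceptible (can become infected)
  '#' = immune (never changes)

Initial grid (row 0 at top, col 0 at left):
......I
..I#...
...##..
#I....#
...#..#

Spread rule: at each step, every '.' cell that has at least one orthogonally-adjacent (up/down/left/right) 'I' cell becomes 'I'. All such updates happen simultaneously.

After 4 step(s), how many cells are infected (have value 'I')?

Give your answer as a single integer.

Step 0 (initial): 3 infected
Step 1: +8 new -> 11 infected
Step 2: +10 new -> 21 infected
Step 3: +4 new -> 25 infected
Step 4: +2 new -> 27 infected

Answer: 27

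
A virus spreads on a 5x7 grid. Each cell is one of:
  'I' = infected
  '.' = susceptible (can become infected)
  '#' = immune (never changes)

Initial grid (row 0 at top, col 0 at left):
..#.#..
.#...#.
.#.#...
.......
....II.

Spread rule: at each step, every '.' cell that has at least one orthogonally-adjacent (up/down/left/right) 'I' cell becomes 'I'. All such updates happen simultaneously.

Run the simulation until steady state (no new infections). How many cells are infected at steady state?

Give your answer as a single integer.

Answer: 29

Derivation:
Step 0 (initial): 2 infected
Step 1: +4 new -> 6 infected
Step 2: +5 new -> 11 infected
Step 3: +4 new -> 15 infected
Step 4: +5 new -> 20 infected
Step 5: +4 new -> 24 infected
Step 6: +2 new -> 26 infected
Step 7: +1 new -> 27 infected
Step 8: +1 new -> 28 infected
Step 9: +1 new -> 29 infected
Step 10: +0 new -> 29 infected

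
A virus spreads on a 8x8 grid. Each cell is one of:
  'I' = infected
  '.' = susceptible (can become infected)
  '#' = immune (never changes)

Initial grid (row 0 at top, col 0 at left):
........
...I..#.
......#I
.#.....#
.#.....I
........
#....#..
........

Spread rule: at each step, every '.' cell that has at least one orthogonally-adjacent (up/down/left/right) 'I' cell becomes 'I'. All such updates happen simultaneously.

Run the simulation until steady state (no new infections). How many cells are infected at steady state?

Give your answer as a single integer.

Answer: 57

Derivation:
Step 0 (initial): 3 infected
Step 1: +7 new -> 10 infected
Step 2: +12 new -> 22 infected
Step 3: +14 new -> 36 infected
Step 4: +6 new -> 42 infected
Step 5: +5 new -> 47 infected
Step 6: +5 new -> 52 infected
Step 7: +3 new -> 55 infected
Step 8: +1 new -> 56 infected
Step 9: +1 new -> 57 infected
Step 10: +0 new -> 57 infected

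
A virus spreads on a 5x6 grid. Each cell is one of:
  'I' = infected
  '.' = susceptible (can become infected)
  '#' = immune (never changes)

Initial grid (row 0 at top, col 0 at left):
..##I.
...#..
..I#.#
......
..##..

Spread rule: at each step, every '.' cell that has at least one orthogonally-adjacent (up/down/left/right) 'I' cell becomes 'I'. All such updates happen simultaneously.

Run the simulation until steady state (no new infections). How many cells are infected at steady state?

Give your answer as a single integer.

Step 0 (initial): 2 infected
Step 1: +5 new -> 7 infected
Step 2: +6 new -> 13 infected
Step 3: +5 new -> 18 infected
Step 4: +4 new -> 22 infected
Step 5: +1 new -> 23 infected
Step 6: +0 new -> 23 infected

Answer: 23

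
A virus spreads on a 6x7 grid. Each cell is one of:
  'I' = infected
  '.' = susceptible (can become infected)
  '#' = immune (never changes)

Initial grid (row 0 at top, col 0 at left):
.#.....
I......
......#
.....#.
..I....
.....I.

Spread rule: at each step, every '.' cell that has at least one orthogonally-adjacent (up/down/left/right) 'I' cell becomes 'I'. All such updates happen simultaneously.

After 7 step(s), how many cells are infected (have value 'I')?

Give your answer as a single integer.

Answer: 39

Derivation:
Step 0 (initial): 3 infected
Step 1: +10 new -> 13 infected
Step 2: +11 new -> 24 infected
Step 3: +6 new -> 30 infected
Step 4: +3 new -> 33 infected
Step 5: +3 new -> 36 infected
Step 6: +2 new -> 38 infected
Step 7: +1 new -> 39 infected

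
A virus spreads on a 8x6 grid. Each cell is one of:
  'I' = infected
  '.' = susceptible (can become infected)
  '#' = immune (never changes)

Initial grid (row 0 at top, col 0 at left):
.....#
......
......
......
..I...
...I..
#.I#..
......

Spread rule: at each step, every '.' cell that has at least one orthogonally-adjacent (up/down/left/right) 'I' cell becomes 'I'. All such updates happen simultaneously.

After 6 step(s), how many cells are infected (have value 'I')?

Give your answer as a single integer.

Answer: 45

Derivation:
Step 0 (initial): 3 infected
Step 1: +7 new -> 10 infected
Step 2: +10 new -> 20 infected
Step 3: +10 new -> 30 infected
Step 4: +7 new -> 37 infected
Step 5: +5 new -> 42 infected
Step 6: +3 new -> 45 infected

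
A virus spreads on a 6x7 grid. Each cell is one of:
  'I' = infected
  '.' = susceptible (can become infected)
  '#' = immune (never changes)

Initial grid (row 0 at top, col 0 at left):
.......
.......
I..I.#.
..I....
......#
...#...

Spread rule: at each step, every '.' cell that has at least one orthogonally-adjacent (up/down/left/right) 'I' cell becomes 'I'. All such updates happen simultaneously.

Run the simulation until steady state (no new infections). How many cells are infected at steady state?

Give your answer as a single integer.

Answer: 39

Derivation:
Step 0 (initial): 3 infected
Step 1: +9 new -> 12 infected
Step 2: +10 new -> 22 infected
Step 3: +8 new -> 30 infected
Step 4: +5 new -> 35 infected
Step 5: +3 new -> 38 infected
Step 6: +1 new -> 39 infected
Step 7: +0 new -> 39 infected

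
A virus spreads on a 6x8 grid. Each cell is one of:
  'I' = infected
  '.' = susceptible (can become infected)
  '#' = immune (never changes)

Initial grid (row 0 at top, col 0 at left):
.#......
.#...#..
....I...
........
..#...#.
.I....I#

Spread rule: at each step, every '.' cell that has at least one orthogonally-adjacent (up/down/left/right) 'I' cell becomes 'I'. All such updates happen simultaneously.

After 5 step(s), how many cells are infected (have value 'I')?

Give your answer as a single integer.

Step 0 (initial): 3 infected
Step 1: +8 new -> 11 infected
Step 2: +12 new -> 23 infected
Step 3: +10 new -> 33 infected
Step 4: +5 new -> 38 infected
Step 5: +3 new -> 41 infected

Answer: 41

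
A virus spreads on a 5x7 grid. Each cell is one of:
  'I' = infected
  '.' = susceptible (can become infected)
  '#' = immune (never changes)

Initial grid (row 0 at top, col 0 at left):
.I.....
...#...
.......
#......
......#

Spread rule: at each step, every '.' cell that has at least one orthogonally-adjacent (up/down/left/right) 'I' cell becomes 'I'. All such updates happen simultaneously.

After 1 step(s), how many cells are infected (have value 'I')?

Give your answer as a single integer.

Step 0 (initial): 1 infected
Step 1: +3 new -> 4 infected

Answer: 4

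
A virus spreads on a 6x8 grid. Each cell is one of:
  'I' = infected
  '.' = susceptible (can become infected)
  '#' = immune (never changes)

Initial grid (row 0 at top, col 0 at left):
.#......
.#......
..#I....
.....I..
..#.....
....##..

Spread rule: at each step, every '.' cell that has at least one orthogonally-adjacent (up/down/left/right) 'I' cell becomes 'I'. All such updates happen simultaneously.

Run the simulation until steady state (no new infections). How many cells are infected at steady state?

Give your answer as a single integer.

Answer: 42

Derivation:
Step 0 (initial): 2 infected
Step 1: +7 new -> 9 infected
Step 2: +10 new -> 19 infected
Step 3: +9 new -> 28 infected
Step 4: +7 new -> 35 infected
Step 5: +4 new -> 39 infected
Step 6: +2 new -> 41 infected
Step 7: +1 new -> 42 infected
Step 8: +0 new -> 42 infected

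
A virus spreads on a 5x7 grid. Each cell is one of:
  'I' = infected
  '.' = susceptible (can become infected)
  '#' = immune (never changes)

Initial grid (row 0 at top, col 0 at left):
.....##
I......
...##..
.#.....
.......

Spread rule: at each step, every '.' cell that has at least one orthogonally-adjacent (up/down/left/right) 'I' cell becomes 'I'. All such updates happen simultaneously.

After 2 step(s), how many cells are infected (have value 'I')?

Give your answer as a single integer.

Step 0 (initial): 1 infected
Step 1: +3 new -> 4 infected
Step 2: +4 new -> 8 infected

Answer: 8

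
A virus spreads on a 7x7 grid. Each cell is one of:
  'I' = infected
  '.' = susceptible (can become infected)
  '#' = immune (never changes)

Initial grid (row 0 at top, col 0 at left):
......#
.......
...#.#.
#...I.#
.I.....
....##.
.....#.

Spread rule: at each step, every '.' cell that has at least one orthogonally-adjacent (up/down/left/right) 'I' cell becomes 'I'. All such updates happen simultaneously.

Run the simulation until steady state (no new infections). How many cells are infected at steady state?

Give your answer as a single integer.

Step 0 (initial): 2 infected
Step 1: +8 new -> 10 infected
Step 2: +8 new -> 18 infected
Step 3: +10 new -> 28 infected
Step 4: +8 new -> 36 infected
Step 5: +5 new -> 41 infected
Step 6: +0 new -> 41 infected

Answer: 41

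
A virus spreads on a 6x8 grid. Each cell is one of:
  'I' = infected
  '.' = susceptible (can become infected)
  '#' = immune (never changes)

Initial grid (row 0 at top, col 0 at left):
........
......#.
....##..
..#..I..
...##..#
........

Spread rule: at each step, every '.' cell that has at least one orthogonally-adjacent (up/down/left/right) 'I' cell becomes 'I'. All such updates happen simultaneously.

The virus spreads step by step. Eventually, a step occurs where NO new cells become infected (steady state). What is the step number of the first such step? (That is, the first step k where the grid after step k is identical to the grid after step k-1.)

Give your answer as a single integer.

Step 0 (initial): 1 infected
Step 1: +3 new -> 4 infected
Step 2: +5 new -> 9 infected
Step 3: +4 new -> 13 infected
Step 4: +5 new -> 18 infected
Step 5: +6 new -> 24 infected
Step 6: +9 new -> 33 infected
Step 7: +6 new -> 39 infected
Step 8: +2 new -> 41 infected
Step 9: +0 new -> 41 infected

Answer: 9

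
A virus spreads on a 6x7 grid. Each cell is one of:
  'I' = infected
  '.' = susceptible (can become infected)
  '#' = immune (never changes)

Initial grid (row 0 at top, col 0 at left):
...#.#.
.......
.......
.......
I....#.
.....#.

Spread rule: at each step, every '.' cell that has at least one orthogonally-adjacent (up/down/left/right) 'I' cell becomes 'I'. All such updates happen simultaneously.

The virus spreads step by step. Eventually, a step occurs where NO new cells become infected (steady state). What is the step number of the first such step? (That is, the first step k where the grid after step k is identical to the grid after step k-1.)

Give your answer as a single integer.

Answer: 11

Derivation:
Step 0 (initial): 1 infected
Step 1: +3 new -> 4 infected
Step 2: +4 new -> 8 infected
Step 3: +5 new -> 13 infected
Step 4: +6 new -> 19 infected
Step 5: +5 new -> 24 infected
Step 6: +4 new -> 28 infected
Step 7: +3 new -> 31 infected
Step 8: +4 new -> 35 infected
Step 9: +2 new -> 37 infected
Step 10: +1 new -> 38 infected
Step 11: +0 new -> 38 infected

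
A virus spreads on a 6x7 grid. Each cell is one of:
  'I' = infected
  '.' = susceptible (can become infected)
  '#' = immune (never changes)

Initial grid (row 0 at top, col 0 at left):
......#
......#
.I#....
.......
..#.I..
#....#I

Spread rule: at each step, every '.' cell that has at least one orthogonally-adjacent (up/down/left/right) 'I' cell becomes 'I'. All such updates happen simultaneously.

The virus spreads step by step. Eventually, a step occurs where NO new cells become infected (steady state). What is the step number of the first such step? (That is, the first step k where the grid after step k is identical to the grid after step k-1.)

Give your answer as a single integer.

Step 0 (initial): 3 infected
Step 1: +8 new -> 11 infected
Step 2: +11 new -> 22 infected
Step 3: +10 new -> 32 infected
Step 4: +3 new -> 35 infected
Step 5: +1 new -> 36 infected
Step 6: +0 new -> 36 infected

Answer: 6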